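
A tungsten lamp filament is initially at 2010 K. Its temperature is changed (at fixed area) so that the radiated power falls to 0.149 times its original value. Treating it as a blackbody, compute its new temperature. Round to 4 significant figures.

P ∝ T⁴, so T₂/T₁ = (P₂/P₁)^(1/4) = (0.149)^(1/4) = 0.621293.
T₂ = 2010 × 0.621293 = 1249 K.

T₂ ≈ 1249 K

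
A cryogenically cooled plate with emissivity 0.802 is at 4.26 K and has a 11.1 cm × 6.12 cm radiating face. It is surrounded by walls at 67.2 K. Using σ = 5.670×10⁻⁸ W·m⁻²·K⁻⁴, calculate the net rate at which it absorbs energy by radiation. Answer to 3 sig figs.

Net gain ≈ 6.30×10⁻³ W

Area A = 0.111 × 0.0612 = 6.7932×10⁻³ m².
Net radiated power P_net = εσA(T⁴ − T₀⁴) = 0.802×5.670×10⁻⁸×6.7932×10⁻³×(4.26⁴ − 67.2⁴).
T⁴ − T₀⁴ = 329.335 − 2.03928×10⁷ = -2.03925×10⁷ K⁴, so P_net = -6.30×10⁻³ W — negative, meaning a net gain of 6.30×10⁻³ W.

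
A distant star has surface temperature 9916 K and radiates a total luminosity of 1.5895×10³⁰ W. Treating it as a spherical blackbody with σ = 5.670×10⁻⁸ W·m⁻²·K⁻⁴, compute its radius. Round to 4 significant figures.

L = 4πR²σT⁴ ⇒ R = √(L/(4πσT⁴)).
σT⁴ = 5.48188×10⁸ W/m², so R = √(1.5895×10³⁰/(4π×5.48188×10⁸)) = 1.519×10¹⁰ m.

R ≈ 1.519×10¹⁰ m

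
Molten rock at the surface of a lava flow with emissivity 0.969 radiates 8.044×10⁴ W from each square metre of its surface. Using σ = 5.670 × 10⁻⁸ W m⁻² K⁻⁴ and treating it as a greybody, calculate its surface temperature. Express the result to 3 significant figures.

T ≈ 1.10×10³ K

I = εσT⁴, so T = (I/εσ)^(1/4) = (8.044×10⁴/(0.969×5.670×10⁻⁸))^(1/4) = 1.10×10³ K.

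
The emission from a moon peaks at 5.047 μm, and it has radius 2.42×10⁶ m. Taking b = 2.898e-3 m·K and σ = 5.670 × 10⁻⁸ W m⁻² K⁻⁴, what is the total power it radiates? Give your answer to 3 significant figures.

P ≈ 4.54×10¹⁷ W

Wien's law: T = b/λ_max = 2.898×10⁻³/5.047×10⁻⁶ = 574.202 K.
Surface area A = 4πR² = 4π(2.42×10⁶ m)² = 7.35937×10¹³ m².
Then P = σAT⁴ = 5.670×10⁻⁸×7.35937×10¹³×(574.202)⁴ = 4.54×10¹⁷ W.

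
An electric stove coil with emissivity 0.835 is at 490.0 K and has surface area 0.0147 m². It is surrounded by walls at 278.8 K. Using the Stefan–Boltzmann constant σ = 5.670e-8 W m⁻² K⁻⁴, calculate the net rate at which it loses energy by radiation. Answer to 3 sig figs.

Net loss ≈ 35.9 W

Area A = 0.0147 m².
Net radiated power P_net = εσA(T⁴ − T₀⁴) = 0.835×5.670×10⁻⁸×0.0147×(490.0⁴ − 278.8⁴).
T⁴ − T₀⁴ = 5.76480×10¹⁰ − 6.04187×10⁹ = 5.16061×10¹⁰ K⁴, so P_net = 35.9 W.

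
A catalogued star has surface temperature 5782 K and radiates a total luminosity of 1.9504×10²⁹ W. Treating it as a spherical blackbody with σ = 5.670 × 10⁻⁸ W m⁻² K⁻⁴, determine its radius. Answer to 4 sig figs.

L = 4πR²σT⁴ ⇒ R = √(L/(4πσT⁴)).
σT⁴ = 6.33717×10⁷ W/m², so R = √(1.9504×10²⁹/(4π×6.33717×10⁷)) = 1.565×10¹⁰ m.

R ≈ 1.565×10¹⁰ m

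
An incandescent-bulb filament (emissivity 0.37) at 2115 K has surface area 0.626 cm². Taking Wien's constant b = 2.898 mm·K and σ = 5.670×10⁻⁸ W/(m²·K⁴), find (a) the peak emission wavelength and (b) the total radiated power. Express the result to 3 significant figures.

(a) λ_max = b/T = 2.898×10⁻³/2115 = 1.370×10⁻⁶ m = 1.37 μm.
Area A = 0.626 cm² = 6.26×10⁻⁵ m².
(b) P = εσAT⁴ = 0.37×5.670×10⁻⁸×6.26×10⁻⁵×(2115)⁴ = 26.3 W.

λ_max ≈ 1.37 μm; P ≈ 26.3 W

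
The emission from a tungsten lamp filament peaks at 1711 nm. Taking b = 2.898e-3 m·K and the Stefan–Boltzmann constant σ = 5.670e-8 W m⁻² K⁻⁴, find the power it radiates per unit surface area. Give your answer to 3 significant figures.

Wien's law: T = b/λ_max = 2.898×10⁻³/1.711×10⁻⁶ = 1693.75 K.
Then I = σT⁴ = 5.670×10⁻⁸×(1693.75)⁴ = 4.67×10⁵ W/m².

I ≈ 4.67×10⁵ W/m²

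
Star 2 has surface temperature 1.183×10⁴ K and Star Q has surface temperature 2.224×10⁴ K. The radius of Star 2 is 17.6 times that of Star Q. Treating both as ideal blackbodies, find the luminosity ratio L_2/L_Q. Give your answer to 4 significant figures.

L ∝ R²T⁴, so L_2/L_Q = (R_2/R_Q)²(T_2/T_Q)⁴ = (17.6)² × (1.183×10⁴/2.224×10⁴)⁴ = 309.76 × 0.0800571 = 24.80.

L_2/L_Q ≈ 24.80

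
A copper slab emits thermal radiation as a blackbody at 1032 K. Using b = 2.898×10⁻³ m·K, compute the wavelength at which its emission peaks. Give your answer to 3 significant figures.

λ_max ≈ 2.81×10³ nm

Wien's displacement law: λ_max = b/T = (2.898×10⁻³ m·K)/(1032 K) = 2.808×10⁻⁶ m.
That is 2.81×10³ nm, in the infrared range.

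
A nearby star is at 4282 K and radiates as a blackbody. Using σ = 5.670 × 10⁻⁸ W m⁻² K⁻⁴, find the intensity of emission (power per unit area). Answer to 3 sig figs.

Stefan–Boltzmann: I = σT⁴ = 5.670×10⁻⁸ × (4282)⁴ = 1.91×10⁷ W/m².

I ≈ 1.91×10⁷ W/m²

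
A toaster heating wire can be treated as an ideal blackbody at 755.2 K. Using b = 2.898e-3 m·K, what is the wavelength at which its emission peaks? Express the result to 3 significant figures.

Wien's displacement law: λ_max = b/T = (2.898×10⁻³ m·K)/(755.2 K) = 3.837×10⁻⁶ m.
That is 3.84 μm, in the infrared range.

λ_max ≈ 3.84 μm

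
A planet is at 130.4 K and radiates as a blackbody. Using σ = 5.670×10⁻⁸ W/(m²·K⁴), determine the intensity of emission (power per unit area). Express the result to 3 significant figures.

I ≈ 16.4 W/m²

Stefan–Boltzmann: I = σT⁴ = 5.670×10⁻⁸ × (130.4)⁴ = 16.4 W/m².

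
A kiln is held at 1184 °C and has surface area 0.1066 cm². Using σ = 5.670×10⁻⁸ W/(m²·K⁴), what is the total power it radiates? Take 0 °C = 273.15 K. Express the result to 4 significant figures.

P ≈ 2.725 W

T = 1184 °C + 273.15 = 1457.15 K.
Area A = 0.1066 cm² = 1.066×10⁻⁵ m².
P = σAT⁴ = 5.670×10⁻⁸ × 1.066×10⁻⁵ × (1457.15)⁴ = 2.725 W.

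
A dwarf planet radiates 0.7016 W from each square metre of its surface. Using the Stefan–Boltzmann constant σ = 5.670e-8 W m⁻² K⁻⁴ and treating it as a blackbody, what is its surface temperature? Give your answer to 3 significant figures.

T ≈ 59.3 K

I = σT⁴, so T = (I/σ)^(1/4) = (0.7016/(5.670×10⁻⁸))^(1/4) = 59.3 K.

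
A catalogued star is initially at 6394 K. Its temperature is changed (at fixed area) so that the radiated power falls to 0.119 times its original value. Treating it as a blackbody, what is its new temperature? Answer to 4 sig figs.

T₂ ≈ 3755 K

P ∝ T⁴, so T₂/T₁ = (P₂/P₁)^(1/4) = (0.119)^(1/4) = 0.587336.
T₂ = 6394 × 0.587336 = 3755 K.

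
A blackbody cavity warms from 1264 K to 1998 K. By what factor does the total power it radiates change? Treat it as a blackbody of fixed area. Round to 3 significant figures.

P₂/P₁ ≈ 6.24

P ∝ T⁴, so P₂/P₁ = (T₂/T₁)⁴ = (1998/1264)⁴ = (1.58070)⁴ = 6.24.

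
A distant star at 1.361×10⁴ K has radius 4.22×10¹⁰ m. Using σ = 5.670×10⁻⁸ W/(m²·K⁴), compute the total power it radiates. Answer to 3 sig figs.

P ≈ 4.35×10³¹ W

Surface area A = 4πR² = 4π(4.22×10¹⁰ m)² = 2.23787×10²² m².
P = σAT⁴ = 5.670×10⁻⁸ × 2.23787×10²² × (1.361×10⁴)⁴ = 4.35×10³¹ W.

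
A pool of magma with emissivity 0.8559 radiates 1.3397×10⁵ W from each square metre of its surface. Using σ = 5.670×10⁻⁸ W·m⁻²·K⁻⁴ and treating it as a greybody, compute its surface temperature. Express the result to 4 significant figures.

I = εσT⁴, so T = (I/εσ)^(1/4) = (1.3397×10⁵/(0.8559×5.670×10⁻⁸))^(1/4) = 1289 K.

T ≈ 1289 K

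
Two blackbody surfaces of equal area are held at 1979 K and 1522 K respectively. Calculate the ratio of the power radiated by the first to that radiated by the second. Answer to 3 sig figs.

P₁/P₂ ≈ 2.86

With equal areas, P₁/P₂ = (T₁/T₂)⁴ = (1979/1522)⁴ = 2.86.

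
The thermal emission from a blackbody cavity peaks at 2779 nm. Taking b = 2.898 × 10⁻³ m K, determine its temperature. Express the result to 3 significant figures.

T ≈ 1.04×10³ K

Wien's law gives T = b/λ_max = (2.898×10⁻³ m·K)/(2.779×10⁻⁶ m) = 1.04×10³ K.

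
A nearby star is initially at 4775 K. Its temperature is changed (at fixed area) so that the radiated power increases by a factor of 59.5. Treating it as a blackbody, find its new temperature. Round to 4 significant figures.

T₂ ≈ 1.326×10⁴ K

P ∝ T⁴, so T₂/T₁ = (P₂/P₁)^(1/4) = (59.5)^(1/4) = 2.77734.
T₂ = 4775 × 2.77734 = 1.326×10⁴ K.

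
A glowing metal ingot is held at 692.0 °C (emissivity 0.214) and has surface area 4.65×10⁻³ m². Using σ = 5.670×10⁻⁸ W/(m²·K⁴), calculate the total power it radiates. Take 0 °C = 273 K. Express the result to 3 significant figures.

T = 692.0 °C + 273 = 965.0 K.
Area A = 4.65×10⁻³ m².
P = εσAT⁴ = 0.214 × 5.670×10⁻⁸ × 4.65×10⁻³ × (965.0)⁴ = 48.9 W.

P ≈ 48.9 W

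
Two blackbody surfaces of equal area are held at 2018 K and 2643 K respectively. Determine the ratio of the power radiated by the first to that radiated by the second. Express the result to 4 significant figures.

With equal areas, P₁/P₂ = (T₁/T₂)⁴ = (2018/2643)⁴ = 0.3399.

P₁/P₂ ≈ 0.3399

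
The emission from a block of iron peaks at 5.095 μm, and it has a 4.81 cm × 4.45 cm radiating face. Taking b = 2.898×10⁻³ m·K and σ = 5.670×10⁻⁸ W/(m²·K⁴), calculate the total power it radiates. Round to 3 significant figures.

P ≈ 12.7 W

Wien's law: T = b/λ_max = 2.898×10⁻³/5.095×10⁻⁶ = 568.793 K.
Area A = 0.0481 × 0.0445 = 2.14045×10⁻³ m².
Then P = σAT⁴ = 5.670×10⁻⁸×2.14045×10⁻³×(568.793)⁴ = 12.7 W.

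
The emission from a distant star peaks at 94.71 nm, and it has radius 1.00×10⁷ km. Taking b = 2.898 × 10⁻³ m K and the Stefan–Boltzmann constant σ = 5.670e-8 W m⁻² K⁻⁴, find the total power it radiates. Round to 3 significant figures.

P ≈ 6.25×10³¹ W

Wien's law: T = b/λ_max = 2.898×10⁻³/9.471×10⁻⁸ = 30598.7 K.
Surface area A = 4πR² = 4π(1.00×10¹⁰ m)² = 1.25664×10²¹ m².
Then P = σAT⁴ = 5.670×10⁻⁸×1.25664×10²¹×(30598.7)⁴ = 6.25×10³¹ W.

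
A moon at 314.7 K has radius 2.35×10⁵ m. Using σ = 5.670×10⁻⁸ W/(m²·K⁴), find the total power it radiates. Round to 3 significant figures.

Surface area A = 4πR² = 4π(2.35×10⁵ m)² = 6.93978×10¹¹ m².
P = σAT⁴ = 5.670×10⁻⁸ × 6.93978×10¹¹ × (314.7)⁴ = 3.86×10¹⁴ W.

P ≈ 3.86×10¹⁴ W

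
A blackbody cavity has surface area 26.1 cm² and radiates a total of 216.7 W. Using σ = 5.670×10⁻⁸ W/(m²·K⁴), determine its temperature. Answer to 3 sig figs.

Area A = 26.1 cm² = 2.61×10⁻³ m².
P = σAT⁴ ⇒ T = (P/(σA))^(1/4) = (216.7/(5.670×10⁻⁸×2.61×10⁻³))^(1/4) = 1.10×10³ K.

T ≈ 1.10×10³ K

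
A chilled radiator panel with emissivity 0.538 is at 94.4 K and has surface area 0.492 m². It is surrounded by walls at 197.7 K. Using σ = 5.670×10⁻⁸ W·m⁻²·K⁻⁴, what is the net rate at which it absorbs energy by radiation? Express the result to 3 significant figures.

Net gain ≈ 21.7 W

Area A = 0.492 m².
Net radiated power P_net = εσA(T⁴ − T₀⁴) = 0.538×5.670×10⁻⁸×0.492×(94.4⁴ − 197.7⁴).
T⁴ − T₀⁴ = 7.94123×10⁷ − 1.52766×10⁹ = -1.44825×10⁹ K⁴, so P_net = -21.7 W — negative, meaning a net gain of 21.7 W.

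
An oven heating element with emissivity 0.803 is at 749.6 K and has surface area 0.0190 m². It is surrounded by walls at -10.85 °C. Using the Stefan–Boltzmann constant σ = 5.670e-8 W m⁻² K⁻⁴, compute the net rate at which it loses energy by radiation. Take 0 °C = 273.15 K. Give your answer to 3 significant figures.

Net loss ≈ 269 W

Surroundings: T = -10.85 °C + 273.15 = 262.30 K.
Area A = 0.0190 m².
Net radiated power P_net = εσA(T⁴ − T₀⁴) = 0.803×5.670×10⁻⁸×0.0190×(749.6⁴ − 262.30⁴).
T⁴ − T₀⁴ = 3.15732×10¹¹ − 4.73362×10⁹ = 3.10998×10¹¹ K⁴, so P_net = 269 W.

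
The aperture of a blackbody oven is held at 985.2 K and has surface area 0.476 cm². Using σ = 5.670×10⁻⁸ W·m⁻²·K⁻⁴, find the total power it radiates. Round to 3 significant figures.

Area A = 0.476 cm² = 4.76×10⁻⁵ m².
P = σAT⁴ = 5.670×10⁻⁸ × 4.76×10⁻⁵ × (985.2)⁴ = 2.54 W.

P ≈ 2.54 W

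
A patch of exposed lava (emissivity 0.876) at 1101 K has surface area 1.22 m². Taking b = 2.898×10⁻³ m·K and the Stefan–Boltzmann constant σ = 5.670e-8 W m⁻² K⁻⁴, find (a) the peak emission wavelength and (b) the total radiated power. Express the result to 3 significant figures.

λ_max ≈ 2.63 μm; P ≈ 8.90×10⁴ W

(a) λ_max = b/T = 2.898×10⁻³/1101 = 2.632×10⁻⁶ m = 2.63 μm.
Area A = 1.22 m².
(b) P = εσAT⁴ = 0.876×5.670×10⁻⁸×1.22×(1101)⁴ = 8.90×10⁴ W.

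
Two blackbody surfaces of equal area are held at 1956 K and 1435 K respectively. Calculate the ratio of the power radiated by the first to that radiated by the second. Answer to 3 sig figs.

With equal areas, P₁/P₂ = (T₁/T₂)⁴ = (1956/1435)⁴ = 3.45.

P₁/P₂ ≈ 3.45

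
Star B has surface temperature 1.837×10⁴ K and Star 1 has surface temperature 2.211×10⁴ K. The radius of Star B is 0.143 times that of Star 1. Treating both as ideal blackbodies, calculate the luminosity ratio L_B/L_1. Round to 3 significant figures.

L_B/L_1 ≈ 9.74×10⁻³

L ∝ R²T⁴, so L_B/L_1 = (R_B/R_1)²(T_B/T_1)⁴ = (0.143)² × (1.837×10⁴/2.211×10⁴)⁴ = 0.020449 × 0.476521 = 9.74×10⁻³.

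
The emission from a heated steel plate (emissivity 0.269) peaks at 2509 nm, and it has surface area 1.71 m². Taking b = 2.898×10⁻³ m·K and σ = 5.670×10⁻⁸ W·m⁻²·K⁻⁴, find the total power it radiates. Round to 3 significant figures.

Wien's law: T = b/λ_max = 2.898×10⁻³/2.509×10⁻⁶ = 1155.04 K.
Area A = 1.71 m².
Then P = εσAT⁴ = 0.269×5.670×10⁻⁸×1.71×(1155.04)⁴ = 4.64×10⁴ W.

P ≈ 4.64×10⁴ W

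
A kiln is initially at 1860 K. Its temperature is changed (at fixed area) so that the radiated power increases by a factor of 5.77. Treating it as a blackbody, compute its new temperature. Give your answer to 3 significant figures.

T₂ ≈ 2.88×10³ K

P ∝ T⁴, so T₂/T₁ = (P₂/P₁)^(1/4) = (5.77)^(1/4) = 1.54987.
T₂ = 1860 × 1.54987 = 2.88×10³ K.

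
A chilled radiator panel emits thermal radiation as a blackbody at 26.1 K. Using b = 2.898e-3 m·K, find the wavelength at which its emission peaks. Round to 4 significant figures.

Wien's displacement law: λ_max = b/T = (2.898×10⁻³ m·K)/(26.1 K) = 1.1103×10⁻⁴ m.
That is 111.0 μm, in the infrared range.

λ_max ≈ 111.0 μm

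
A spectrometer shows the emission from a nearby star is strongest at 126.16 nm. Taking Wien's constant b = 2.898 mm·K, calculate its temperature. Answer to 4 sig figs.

T ≈ 2.297×10⁴ K

Wien's law gives T = b/λ_max = (2.898×10⁻³ m·K)/(1.2616×10⁻⁷ m) = 2.297×10⁴ K.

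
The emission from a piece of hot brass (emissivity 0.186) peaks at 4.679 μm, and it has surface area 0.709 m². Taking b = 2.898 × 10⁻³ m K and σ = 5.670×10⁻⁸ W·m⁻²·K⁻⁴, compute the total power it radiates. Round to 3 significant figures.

P ≈ 1.10×10³ W

Wien's law: T = b/λ_max = 2.898×10⁻³/4.679×10⁻⁶ = 619.363 K.
Area A = 0.709 m².
Then P = εσAT⁴ = 0.186×5.670×10⁻⁸×0.709×(619.363)⁴ = 1.10×10³ W.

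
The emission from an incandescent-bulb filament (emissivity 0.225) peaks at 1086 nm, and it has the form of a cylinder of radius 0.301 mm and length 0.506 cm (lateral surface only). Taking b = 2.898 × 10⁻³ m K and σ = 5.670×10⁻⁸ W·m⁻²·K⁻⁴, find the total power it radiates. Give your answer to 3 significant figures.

P ≈ 6.19 W

Wien's law: T = b/λ_max = 2.898×10⁻³/1.086×10⁻⁶ = 2668.51 K.
Lateral area A = 2πrL = 2π×3.01×10⁻⁴×5.06×10⁻³ = 9.56967×10⁻⁶ m².
Then P = εσAT⁴ = 0.225×5.670×10⁻⁸×9.56967×10⁻⁶×(2668.51)⁴ = 6.19 W.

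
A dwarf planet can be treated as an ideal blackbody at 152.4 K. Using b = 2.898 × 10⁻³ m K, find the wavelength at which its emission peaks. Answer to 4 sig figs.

Wien's displacement law: λ_max = b/T = (2.898×10⁻³ m·K)/(152.4 K) = 1.9016×10⁻⁵ m.
That is 19.02 μm, in the infrared range.

λ_max ≈ 19.02 μm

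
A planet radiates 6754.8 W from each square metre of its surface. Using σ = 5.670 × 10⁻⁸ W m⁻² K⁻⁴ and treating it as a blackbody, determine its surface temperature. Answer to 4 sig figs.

T ≈ 587.5 K

I = σT⁴, so T = (I/σ)^(1/4) = (6754.8/(5.670×10⁻⁸))^(1/4) = 587.5 K.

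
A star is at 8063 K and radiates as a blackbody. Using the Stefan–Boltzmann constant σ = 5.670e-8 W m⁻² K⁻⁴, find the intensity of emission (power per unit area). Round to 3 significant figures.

I ≈ 2.40×10⁸ W/m²

Stefan–Boltzmann: I = σT⁴ = 5.670×10⁻⁸ × (8063)⁴ = 2.40×10⁸ W/m².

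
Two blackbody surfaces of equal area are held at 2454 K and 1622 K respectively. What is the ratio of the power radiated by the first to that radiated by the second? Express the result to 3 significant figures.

P₁/P₂ ≈ 5.24

With equal areas, P₁/P₂ = (T₁/T₂)⁴ = (2454/1622)⁴ = 5.24.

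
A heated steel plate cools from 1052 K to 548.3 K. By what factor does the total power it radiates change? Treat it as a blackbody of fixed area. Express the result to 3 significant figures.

P ∝ T⁴, so P₂/P₁ = (T₂/T₁)⁴ = (548.3/1052)⁴ = (0.521198)⁴ = 0.0738.

P₂/P₁ ≈ 0.0738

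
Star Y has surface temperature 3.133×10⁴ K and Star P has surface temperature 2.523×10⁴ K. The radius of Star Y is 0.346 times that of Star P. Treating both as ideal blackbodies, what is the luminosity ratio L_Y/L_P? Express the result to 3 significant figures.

L_Y/L_P ≈ 0.285

L ∝ R²T⁴, so L_Y/L_P = (R_Y/R_P)²(T_Y/T_P)⁴ = (0.346)² × (3.133×10⁴/2.523×10⁴)⁴ = 0.119716 × 2.37778 = 0.285.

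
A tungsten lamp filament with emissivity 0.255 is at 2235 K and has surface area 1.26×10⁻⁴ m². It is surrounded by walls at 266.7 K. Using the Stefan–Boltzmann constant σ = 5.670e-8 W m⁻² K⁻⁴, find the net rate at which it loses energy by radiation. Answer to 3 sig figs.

Net loss ≈ 45.4 W

Area A = 1.26×10⁻⁴ m².
Net radiated power P_net = εσA(T⁴ − T₀⁴) = 0.255×5.670×10⁻⁸×1.26×10⁻⁴×(2235⁴ − 266.7⁴).
T⁴ − T₀⁴ = 2.49523×10¹³ − 5.05932×10⁹ = 2.49472×10¹³ K⁴, so P_net = 45.4 W.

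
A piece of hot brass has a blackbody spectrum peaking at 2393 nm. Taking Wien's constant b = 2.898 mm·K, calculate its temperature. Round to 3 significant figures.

T ≈ 1.21×10³ K

Wien's law gives T = b/λ_max = (2.898×10⁻³ m·K)/(2.393×10⁻⁶ m) = 1.21×10³ K.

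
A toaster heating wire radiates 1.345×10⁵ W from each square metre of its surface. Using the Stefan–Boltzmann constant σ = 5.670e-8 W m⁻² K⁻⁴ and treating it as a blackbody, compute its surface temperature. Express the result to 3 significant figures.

I = σT⁴, so T = (I/σ)^(1/4) = (1.345×10⁵/(5.670×10⁻⁸))^(1/4) = 1.24×10³ K.

T ≈ 1.24×10³ K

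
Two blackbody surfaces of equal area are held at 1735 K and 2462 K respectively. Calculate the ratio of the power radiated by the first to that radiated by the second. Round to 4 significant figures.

With equal areas, P₁/P₂ = (T₁/T₂)⁴ = (1735/2462)⁴ = 0.2466.

P₁/P₂ ≈ 0.2466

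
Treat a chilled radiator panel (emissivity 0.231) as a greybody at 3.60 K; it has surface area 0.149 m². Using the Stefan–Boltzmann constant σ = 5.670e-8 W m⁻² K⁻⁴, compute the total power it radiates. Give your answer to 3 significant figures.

P ≈ 3.28×10⁻⁷ W

Area A = 0.149 m².
P = εσAT⁴ = 0.231 × 5.670×10⁻⁸ × 0.149 × (3.60)⁴ = 3.28×10⁻⁷ W.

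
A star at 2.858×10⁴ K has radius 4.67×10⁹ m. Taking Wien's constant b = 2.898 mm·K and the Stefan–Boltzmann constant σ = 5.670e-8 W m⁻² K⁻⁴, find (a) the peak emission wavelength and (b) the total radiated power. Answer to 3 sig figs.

(a) λ_max = b/T = 2.898×10⁻³/2.858×10⁴ = 1.014×10⁻⁷ m = 101 nm.
Surface area A = 4πR² = 4π(4.67×10⁹ m)² = 2.74059×10²⁰ m².
(b) P = σAT⁴ = 5.670×10⁻⁸×2.74059×10²⁰×(2.858×10⁴)⁴ = 1.04×10³¹ W.

λ_max ≈ 101 nm; P ≈ 1.04×10³¹ W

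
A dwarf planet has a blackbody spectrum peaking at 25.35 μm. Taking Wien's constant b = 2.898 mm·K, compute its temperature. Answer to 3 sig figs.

T ≈ 114 K

Wien's law gives T = b/λ_max = (2.898×10⁻³ m·K)/(2.535×10⁻⁵ m) = 114 K.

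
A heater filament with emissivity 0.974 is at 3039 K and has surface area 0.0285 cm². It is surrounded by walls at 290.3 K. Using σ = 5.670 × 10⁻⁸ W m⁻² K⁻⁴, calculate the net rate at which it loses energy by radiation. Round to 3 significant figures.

Area A = 0.0285 cm² = 2.85×10⁻⁶ m².
Net radiated power P_net = εσA(T⁴ − T₀⁴) = 0.974×5.670×10⁻⁸×2.85×10⁻⁶×(3039⁴ − 290.3⁴).
T⁴ − T₀⁴ = 8.52948×10¹³ − 7.10212×10⁹ = 8.52877×10¹³ K⁴, so P_net = 13.4 W.

Net loss ≈ 13.4 W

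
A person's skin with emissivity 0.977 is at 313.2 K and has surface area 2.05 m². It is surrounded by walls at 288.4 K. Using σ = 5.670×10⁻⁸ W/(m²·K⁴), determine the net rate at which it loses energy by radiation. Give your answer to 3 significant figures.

Net loss ≈ 307 W

Area A = 2.05 m².
Net radiated power P_net = εσA(T⁴ − T₀⁴) = 0.977×5.670×10⁻⁸×2.05×(313.2⁴ − 288.4⁴).
T⁴ − T₀⁴ = 9.62248×10⁹ − 6.91801×10⁹ = 2.70447×10⁹ K⁴, so P_net = 307 W.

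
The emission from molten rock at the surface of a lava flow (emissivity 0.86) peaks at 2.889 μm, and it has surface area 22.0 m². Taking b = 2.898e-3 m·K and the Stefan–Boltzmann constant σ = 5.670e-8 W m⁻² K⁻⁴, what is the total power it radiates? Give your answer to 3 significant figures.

P ≈ 1.09×10⁶ W

Wien's law: T = b/λ_max = 2.898×10⁻³/2.889×10⁻⁶ = 1003.12 K.
Area A = 22.0 m².
Then P = εσAT⁴ = 0.86×5.670×10⁻⁸×22.0×(1003.12)⁴ = 1.09×10⁶ W.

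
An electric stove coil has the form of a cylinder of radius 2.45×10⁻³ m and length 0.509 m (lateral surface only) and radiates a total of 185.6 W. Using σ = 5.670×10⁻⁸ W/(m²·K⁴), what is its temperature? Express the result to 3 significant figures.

Lateral area A = 2πrL = 2π×2.45×10⁻³×0.509 = 7.83545×10⁻³ m².
P = σAT⁴ ⇒ T = (P/(σA))^(1/4) = (185.6/(5.670×10⁻⁸×7.83545×10⁻³))^(1/4) = 804 K.

T ≈ 804 K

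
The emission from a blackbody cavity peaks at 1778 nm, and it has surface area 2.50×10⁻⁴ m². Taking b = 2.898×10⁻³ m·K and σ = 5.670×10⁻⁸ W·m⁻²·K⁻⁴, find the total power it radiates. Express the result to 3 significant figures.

Wien's law: T = b/λ_max = 2.898×10⁻³/1.778×10⁻⁶ = 1629.92 K.
Area A = 2.50×10⁻⁴ m².
Then P = σAT⁴ = 5.670×10⁻⁸×2.50×10⁻⁴×(1629.92)⁴ = 100 W.

P ≈ 100 W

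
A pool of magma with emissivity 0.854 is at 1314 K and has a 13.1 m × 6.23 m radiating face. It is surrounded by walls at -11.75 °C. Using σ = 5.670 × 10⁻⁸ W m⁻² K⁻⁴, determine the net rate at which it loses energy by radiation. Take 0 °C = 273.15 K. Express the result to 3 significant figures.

Net loss ≈ 1.18×10⁷ W

Surroundings: T = -11.75 °C + 273.15 = 261.40 K.
Area A = 13.1 × 6.23 = 81.613 m².
Net radiated power P_net = εσA(T⁴ − T₀⁴) = 0.854×5.670×10⁻⁸×81.613×(1314⁴ − 261.40⁴).
T⁴ − T₀⁴ = 2.98113×10¹² − 4.66898×10⁹ = 2.97646×10¹² K⁴, so P_net = 1.18×10⁷ W.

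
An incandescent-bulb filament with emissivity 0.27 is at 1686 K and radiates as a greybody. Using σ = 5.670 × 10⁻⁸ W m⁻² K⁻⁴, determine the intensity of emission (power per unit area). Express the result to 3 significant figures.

Stefan–Boltzmann: I = εσT⁴ = 0.27 × 5.670×10⁻⁸ × (1686)⁴ = 1.24×10⁵ W/m².

I ≈ 1.24×10⁵ W/m²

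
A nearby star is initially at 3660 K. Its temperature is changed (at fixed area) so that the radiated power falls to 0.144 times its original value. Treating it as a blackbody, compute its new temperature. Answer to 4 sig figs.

T₂ ≈ 2255 K

P ∝ T⁴, so T₂/T₁ = (P₂/P₁)^(1/4) = (0.144)^(1/4) = 0.616014.
T₂ = 3660 × 0.616014 = 2255 K.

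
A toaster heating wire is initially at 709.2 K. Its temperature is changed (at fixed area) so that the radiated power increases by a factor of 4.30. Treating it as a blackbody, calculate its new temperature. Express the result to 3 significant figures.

T₂ ≈ 1.02×10³ K

P ∝ T⁴, so T₂/T₁ = (P₂/P₁)^(1/4) = (4.30)^(1/4) = 1.44002.
T₂ = 709.2 × 1.44002 = 1.02×10³ K.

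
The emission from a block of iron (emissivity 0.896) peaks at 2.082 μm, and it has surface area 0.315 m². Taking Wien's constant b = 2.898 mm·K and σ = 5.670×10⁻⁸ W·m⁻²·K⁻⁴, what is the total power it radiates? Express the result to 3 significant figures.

P ≈ 6.01×10⁴ W

Wien's law: T = b/λ_max = 2.898×10⁻³/2.082×10⁻⁶ = 1391.93 K.
Area A = 0.315 m².
Then P = εσAT⁴ = 0.896×5.670×10⁻⁸×0.315×(1391.93)⁴ = 6.01×10⁴ W.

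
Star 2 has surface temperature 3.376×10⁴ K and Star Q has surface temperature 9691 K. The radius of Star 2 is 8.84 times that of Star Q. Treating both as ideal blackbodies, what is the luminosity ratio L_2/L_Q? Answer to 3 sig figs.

L ∝ R²T⁴, so L_2/L_Q = (R_2/R_Q)²(T_2/T_Q)⁴ = (8.84)² × (3.376×10⁴/9691)⁴ = 78.1456 × 147.277 = 1.15×10⁴.

L_2/L_Q ≈ 1.15×10⁴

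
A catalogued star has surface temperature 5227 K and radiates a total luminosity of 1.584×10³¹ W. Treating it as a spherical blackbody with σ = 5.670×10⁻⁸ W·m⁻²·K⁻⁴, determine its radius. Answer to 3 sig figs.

R ≈ 1.73×10¹¹ m

L = 4πR²σT⁴ ⇒ R = √(L/(4πσT⁴)).
σT⁴ = 4.23246×10⁷ W/m², so R = √(1.584×10³¹/(4π×4.23246×10⁷)) = 1.73×10¹¹ m.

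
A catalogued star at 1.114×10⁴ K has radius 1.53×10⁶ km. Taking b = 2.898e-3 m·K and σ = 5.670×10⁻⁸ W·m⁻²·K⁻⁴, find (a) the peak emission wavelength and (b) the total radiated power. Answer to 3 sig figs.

λ_max ≈ 260 nm; P ≈ 2.57×10²⁸ W

(a) λ_max = b/T = 2.898×10⁻³/1.114×10⁴ = 2.601×10⁻⁷ m = 260 nm.
Surface area A = 4πR² = 4π(1.53×10⁹ m)² = 2.94166×10¹⁹ m².
(b) P = σAT⁴ = 5.670×10⁻⁸×2.94166×10¹⁹×(1.114×10⁴)⁴ = 2.57×10²⁸ W.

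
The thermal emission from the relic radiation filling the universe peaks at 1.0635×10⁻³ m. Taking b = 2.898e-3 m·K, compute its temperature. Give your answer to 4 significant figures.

Wien's law gives T = b/λ_max = (2.898×10⁻³ m·K)/(1.0635×10⁻³ m) = 2.725 K.

T ≈ 2.725 K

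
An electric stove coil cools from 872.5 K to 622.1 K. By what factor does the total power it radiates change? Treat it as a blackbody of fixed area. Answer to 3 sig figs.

P ∝ T⁴, so P₂/P₁ = (T₂/T₁)⁴ = (622.1/872.5)⁴ = (0.713009)⁴ = 0.258.

P₂/P₁ ≈ 0.258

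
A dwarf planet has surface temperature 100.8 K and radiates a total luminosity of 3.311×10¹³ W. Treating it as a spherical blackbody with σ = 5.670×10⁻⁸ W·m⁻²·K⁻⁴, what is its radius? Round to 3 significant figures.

L = 4πR²σT⁴ ⇒ R = √(L/(4πσT⁴)).
σT⁴ = 5.85363 W/m², so R = √(3.311×10¹³/(4π×5.85363)) = 6.71×10⁵ m.

R ≈ 6.71×10⁵ m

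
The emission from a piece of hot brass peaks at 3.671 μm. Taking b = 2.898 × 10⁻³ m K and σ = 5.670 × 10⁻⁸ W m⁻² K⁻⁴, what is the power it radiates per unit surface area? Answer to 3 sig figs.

Wien's law: T = b/λ_max = 2.898×10⁻³/3.671×10⁻⁶ = 789.431 K.
Then I = σT⁴ = 5.670×10⁻⁸×(789.431)⁴ = 2.20×10⁴ W/m².

I ≈ 2.20×10⁴ W/m²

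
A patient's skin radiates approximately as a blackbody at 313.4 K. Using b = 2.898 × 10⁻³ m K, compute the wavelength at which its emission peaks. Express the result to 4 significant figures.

λ_max ≈ 9.247 μm

Wien's displacement law: λ_max = b/T = (2.898×10⁻³ m·K)/(313.4 K) = 9.2470×10⁻⁶ m.
That is 9.247 μm, in the infrared range.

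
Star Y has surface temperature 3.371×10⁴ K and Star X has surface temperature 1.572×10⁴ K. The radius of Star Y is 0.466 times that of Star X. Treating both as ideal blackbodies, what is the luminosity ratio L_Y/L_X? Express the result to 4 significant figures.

L ∝ R²T⁴, so L_Y/L_X = (R_Y/R_X)²(T_Y/T_X)⁴ = (0.466)² × (3.371×10⁴/1.572×10⁴)⁴ = 0.217156 × 21.1458 = 4.592.

L_Y/L_X ≈ 4.592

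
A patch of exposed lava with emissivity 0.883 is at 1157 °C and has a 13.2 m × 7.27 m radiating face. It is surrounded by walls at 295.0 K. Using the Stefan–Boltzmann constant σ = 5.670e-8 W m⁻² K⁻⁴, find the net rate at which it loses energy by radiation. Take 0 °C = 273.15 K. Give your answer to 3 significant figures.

T = 1157 °C + 273.15 = 1430.15 K.
Area A = 13.2 × 7.27 = 95.964 m².
Net radiated power P_net = εσA(T⁴ − T₀⁴) = 0.883×5.670×10⁻⁸×95.964×(1430.15⁴ − 295.0⁴).
T⁴ − T₀⁴ = 4.18337×10¹² − 7.57335×10⁹ = 4.17580×10¹² K⁴, so P_net = 2.01×10⁷ W.

Net loss ≈ 2.01×10⁷ W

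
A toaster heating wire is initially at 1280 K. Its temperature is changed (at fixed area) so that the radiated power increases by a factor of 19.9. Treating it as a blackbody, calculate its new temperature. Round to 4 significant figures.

P ∝ T⁴, so T₂/T₁ = (P₂/P₁)^(1/4) = (19.9)^(1/4) = 2.11209.
T₂ = 1280 × 2.11209 = 2703 K.

T₂ ≈ 2703 K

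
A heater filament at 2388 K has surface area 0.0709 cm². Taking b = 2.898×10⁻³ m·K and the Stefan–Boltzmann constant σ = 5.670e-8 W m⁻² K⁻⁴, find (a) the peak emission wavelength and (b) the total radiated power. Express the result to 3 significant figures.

λ_max ≈ 1.21 μm; P ≈ 13.1 W

(a) λ_max = b/T = 2.898×10⁻³/2388 = 1.214×10⁻⁶ m = 1.21 μm.
Area A = 0.0709 cm² = 7.09×10⁻⁶ m².
(b) P = σAT⁴ = 5.670×10⁻⁸×7.09×10⁻⁶×(2388)⁴ = 13.1 W.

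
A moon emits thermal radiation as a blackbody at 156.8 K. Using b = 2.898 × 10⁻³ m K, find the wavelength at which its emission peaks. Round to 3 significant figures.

λ_max ≈ 18.5 μm

Wien's displacement law: λ_max = b/T = (2.898×10⁻³ m·K)/(156.8 K) = 1.848×10⁻⁵ m.
That is 18.5 μm, in the infrared range.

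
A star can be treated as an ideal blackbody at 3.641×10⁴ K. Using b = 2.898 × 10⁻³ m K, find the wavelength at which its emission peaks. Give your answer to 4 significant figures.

Wien's displacement law: λ_max = b/T = (2.898×10⁻³ m·K)/(3.641×10⁴ K) = 7.9594×10⁻⁸ m.
That is 79.59 nm, in the ultraviolet range.

λ_max ≈ 79.59 nm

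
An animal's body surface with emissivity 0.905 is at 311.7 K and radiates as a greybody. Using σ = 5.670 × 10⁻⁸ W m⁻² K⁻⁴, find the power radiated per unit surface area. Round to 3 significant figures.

I ≈ 484 W/m²

Stefan–Boltzmann: I = εσT⁴ = 0.905 × 5.670×10⁻⁸ × (311.7)⁴ = 484 W/m².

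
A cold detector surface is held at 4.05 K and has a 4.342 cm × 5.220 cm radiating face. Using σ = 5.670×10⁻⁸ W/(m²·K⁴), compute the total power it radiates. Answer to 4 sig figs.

Area A = 0.04342 × 0.05220 = 2.26652×10⁻³ m².
P = σAT⁴ = 5.670×10⁻⁸ × 2.26652×10⁻³ × (4.05)⁴ = 3.458×10⁻⁸ W.

P ≈ 3.458×10⁻⁸ W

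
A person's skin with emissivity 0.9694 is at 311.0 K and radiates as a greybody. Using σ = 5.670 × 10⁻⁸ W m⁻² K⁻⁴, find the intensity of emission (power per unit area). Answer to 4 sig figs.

I ≈ 514.2 W/m²

Stefan–Boltzmann: I = εσT⁴ = 0.9694 × 5.670×10⁻⁸ × (311.0)⁴ = 514.2 W/m².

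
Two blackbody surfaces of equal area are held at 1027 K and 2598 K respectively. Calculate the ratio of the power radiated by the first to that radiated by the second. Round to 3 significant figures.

With equal areas, P₁/P₂ = (T₁/T₂)⁴ = (1027/2598)⁴ = 0.0244.

P₁/P₂ ≈ 0.0244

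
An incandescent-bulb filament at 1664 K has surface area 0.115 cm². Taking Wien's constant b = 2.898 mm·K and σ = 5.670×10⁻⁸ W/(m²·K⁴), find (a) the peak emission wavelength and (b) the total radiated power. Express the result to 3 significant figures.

(a) λ_max = b/T = 2.898×10⁻³/1664 = 1.742×10⁻⁶ m = 1.74 μm.
Area A = 0.115 cm² = 1.15×10⁻⁵ m².
(b) P = σAT⁴ = 5.670×10⁻⁸×1.15×10⁻⁵×(1664)⁴ = 5.00 W.

λ_max ≈ 1.74 μm; P ≈ 5.00 W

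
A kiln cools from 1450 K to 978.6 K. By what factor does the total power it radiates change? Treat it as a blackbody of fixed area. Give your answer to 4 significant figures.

P₂/P₁ ≈ 0.2075

P ∝ T⁴, so P₂/P₁ = (T₂/T₁)⁴ = (978.6/1450)⁴ = (0.674897)⁴ = 0.2075.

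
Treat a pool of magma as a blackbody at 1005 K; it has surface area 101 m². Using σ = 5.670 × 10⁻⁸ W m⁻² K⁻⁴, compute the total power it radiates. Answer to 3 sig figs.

P ≈ 5.84×10⁶ W

Area A = 101 m².
P = σAT⁴ = 5.670×10⁻⁸ × 101 × (1005)⁴ = 5.84×10⁶ W.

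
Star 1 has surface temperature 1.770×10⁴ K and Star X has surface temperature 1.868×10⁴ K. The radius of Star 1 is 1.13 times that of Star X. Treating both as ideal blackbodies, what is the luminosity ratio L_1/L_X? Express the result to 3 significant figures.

L ∝ R²T⁴, so L_1/L_X = (R_1/R_X)²(T_1/T_X)⁴ = (1.13)² × (1.770×10⁴/1.868×10⁴)⁴ = 1.2769 × 0.806094 = 1.03.

L_1/L_X ≈ 1.03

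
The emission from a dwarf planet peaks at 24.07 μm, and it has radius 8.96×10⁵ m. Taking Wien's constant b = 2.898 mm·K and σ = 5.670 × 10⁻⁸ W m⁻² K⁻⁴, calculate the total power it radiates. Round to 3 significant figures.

Wien's law: T = b/λ_max = 2.898×10⁻³/2.407×10⁻⁵ = 120.399 K.
Surface area A = 4πR² = 4π(8.96×10⁵ m)² = 1.00885×10¹³ m².
Then P = σAT⁴ = 5.670×10⁻⁸×1.00885×10¹³×(120.399)⁴ = 1.20×10¹⁴ W.

P ≈ 1.20×10¹⁴ W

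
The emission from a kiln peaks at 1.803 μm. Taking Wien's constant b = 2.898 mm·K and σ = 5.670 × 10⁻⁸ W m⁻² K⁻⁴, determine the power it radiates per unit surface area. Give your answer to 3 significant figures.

I ≈ 3.78×10⁵ W/m²

Wien's law: T = b/λ_max = 2.898×10⁻³/1.803×10⁻⁶ = 1607.32 K.
Then I = σT⁴ = 5.670×10⁻⁸×(1607.32)⁴ = 3.78×10⁵ W/m².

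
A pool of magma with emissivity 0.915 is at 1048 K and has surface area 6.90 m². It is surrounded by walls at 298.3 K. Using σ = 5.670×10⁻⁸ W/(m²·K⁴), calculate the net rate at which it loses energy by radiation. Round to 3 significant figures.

Net loss ≈ 4.29×10⁵ W

Area A = 6.90 m².
Net radiated power P_net = εσA(T⁴ − T₀⁴) = 0.915×5.670×10⁻⁸×6.90×(1048⁴ − 298.3⁴).
T⁴ − T₀⁴ = 1.20627×10¹² − 7.91795×10⁹ = 1.19835×10¹² K⁴, so P_net = 4.29×10⁵ W.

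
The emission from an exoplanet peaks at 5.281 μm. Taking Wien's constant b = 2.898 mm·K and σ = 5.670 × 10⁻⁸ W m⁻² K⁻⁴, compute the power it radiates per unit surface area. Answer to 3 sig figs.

I ≈ 5.14×10³ W/m²

Wien's law: T = b/λ_max = 2.898×10⁻³/5.281×10⁻⁶ = 548.760 K.
Then I = σT⁴ = 5.670×10⁻⁸×(548.760)⁴ = 5.14×10³ W/m².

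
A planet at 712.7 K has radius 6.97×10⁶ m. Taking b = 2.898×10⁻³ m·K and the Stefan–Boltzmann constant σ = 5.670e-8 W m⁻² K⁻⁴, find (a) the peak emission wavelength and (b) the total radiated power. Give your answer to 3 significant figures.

(a) λ_max = b/T = 2.898×10⁻³/712.7 = 4.066×10⁻⁶ m = 4.07 μm.
Surface area A = 4πR² = 4π(6.97×10⁶ m)² = 6.10486×10¹⁴ m².
(b) P = σAT⁴ = 5.670×10⁻⁸×6.10486×10¹⁴×(712.7)⁴ = 8.93×10¹⁸ W.

λ_max ≈ 4.07 μm; P ≈ 8.93×10¹⁸ W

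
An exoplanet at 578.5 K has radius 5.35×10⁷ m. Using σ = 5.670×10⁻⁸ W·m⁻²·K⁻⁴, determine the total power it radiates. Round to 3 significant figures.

P ≈ 2.28×10²⁰ W

Surface area A = 4πR² = 4π(5.35×10⁷ m)² = 3.59681×10¹⁶ m².
P = σAT⁴ = 5.670×10⁻⁸ × 3.59681×10¹⁶ × (578.5)⁴ = 2.28×10²⁰ W.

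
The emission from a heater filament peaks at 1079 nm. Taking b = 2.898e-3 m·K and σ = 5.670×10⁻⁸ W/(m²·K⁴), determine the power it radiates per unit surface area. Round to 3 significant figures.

Wien's law: T = b/λ_max = 2.898×10⁻³/1.079×10⁻⁶ = 2685.82 K.
Then I = σT⁴ = 5.670×10⁻⁸×(2685.82)⁴ = 2.95×10⁶ W/m².

I ≈ 2.95×10⁶ W/m²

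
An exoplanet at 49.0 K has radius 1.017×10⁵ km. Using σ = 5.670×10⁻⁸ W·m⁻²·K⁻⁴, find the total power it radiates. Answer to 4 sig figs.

P ≈ 4.248×10¹⁶ W

Surface area A = 4πR² = 4π(1.017×10⁸ m)² = 1.29973×10¹⁷ m².
P = σAT⁴ = 5.670×10⁻⁸ × 1.29973×10¹⁷ × (49.0)⁴ = 4.248×10¹⁶ W.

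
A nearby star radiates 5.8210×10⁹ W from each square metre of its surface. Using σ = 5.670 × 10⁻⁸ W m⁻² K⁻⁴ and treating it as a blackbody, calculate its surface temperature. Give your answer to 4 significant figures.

T ≈ 1.790×10⁴ K

I = σT⁴, so T = (I/σ)^(1/4) = (5.8210×10⁹/(5.670×10⁻⁸))^(1/4) = 1.790×10⁴ K.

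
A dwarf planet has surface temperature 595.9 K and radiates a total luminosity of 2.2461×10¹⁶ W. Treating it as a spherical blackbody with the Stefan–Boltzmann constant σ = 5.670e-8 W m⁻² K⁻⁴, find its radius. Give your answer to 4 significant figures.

R ≈ 5.000×10⁵ m

L = 4πR²σT⁴ ⇒ R = √(L/(4πσT⁴)).
σT⁴ = 7149.52 W/m², so R = √(2.2461×10¹⁶/(4π×7149.52)) = 5.000×10⁵ m.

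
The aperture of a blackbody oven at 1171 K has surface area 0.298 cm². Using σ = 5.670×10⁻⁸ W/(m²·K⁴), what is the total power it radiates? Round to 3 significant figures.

Area A = 0.298 cm² = 2.98×10⁻⁵ m².
P = σAT⁴ = 5.670×10⁻⁸ × 2.98×10⁻⁵ × (1171)⁴ = 3.18 W.

P ≈ 3.18 W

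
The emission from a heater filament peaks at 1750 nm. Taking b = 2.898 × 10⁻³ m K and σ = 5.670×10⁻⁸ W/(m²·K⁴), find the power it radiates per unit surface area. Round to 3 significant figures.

Wien's law: T = b/λ_max = 2.898×10⁻³/1.750×10⁻⁶ = 1656.00 K.
Then I = σT⁴ = 5.670×10⁻⁸×(1656.00)⁴ = 4.26×10⁵ W/m².

I ≈ 4.26×10⁵ W/m²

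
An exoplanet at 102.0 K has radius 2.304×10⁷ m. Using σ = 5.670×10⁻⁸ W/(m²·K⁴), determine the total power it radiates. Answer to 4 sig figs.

P ≈ 4.094×10¹⁶ W

Surface area A = 4πR² = 4π(2.304×10⁷ m)² = 6.67075×10¹⁵ m².
P = σAT⁴ = 5.670×10⁻⁸ × 6.67075×10¹⁵ × (102.0)⁴ = 4.094×10¹⁶ W.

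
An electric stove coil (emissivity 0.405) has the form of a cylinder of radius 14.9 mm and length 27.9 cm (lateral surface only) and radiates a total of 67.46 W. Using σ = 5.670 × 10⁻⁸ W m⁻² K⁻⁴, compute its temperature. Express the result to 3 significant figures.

Lateral area A = 2πrL = 2π×0.0149×0.279 = 0.0261198 m².
P = εσAT⁴ ⇒ T = (P/(εσA))^(1/4) = (67.46/(0.405×5.670×10⁻⁸×0.0261198))^(1/4) = 579 K.

T ≈ 579 K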